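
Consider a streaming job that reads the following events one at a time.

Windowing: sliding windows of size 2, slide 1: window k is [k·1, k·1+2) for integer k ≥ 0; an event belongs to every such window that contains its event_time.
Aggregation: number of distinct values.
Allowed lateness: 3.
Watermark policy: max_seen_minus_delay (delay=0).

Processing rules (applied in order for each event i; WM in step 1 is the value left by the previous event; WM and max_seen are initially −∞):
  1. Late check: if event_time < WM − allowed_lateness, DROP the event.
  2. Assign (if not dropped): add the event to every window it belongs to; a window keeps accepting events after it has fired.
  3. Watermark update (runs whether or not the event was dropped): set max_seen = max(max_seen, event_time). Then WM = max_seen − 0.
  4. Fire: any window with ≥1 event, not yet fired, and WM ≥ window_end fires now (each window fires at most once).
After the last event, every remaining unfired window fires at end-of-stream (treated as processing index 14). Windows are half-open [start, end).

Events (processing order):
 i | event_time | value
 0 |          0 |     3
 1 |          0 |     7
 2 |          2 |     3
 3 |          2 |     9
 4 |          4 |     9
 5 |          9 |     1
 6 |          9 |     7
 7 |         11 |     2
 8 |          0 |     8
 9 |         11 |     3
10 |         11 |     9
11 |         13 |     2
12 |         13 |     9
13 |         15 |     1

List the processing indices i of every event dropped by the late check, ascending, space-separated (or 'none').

8

i=0 t=0 v=3: → [0,2); WM=0
i=1 t=0 v=7: → [0,2); WM=0
i=2 t=2 v=3: → [2,4),[1,3); WM=2; [0,2) fires=2
i=3 t=2 v=9: → [2,4),[1,3); WM=2
i=4 t=4 v=9: → [4,6),[3,5); WM=4; [1,3) fires=2 [2,4) fires=2
i=5 t=9 v=1: → [9,11),[8,10); WM=9; [3,5) fires=1 [4,6) fires=1
i=6 t=9 v=7: → [9,11),[8,10); WM=9
i=7 t=11 v=2: → [11,13),[10,12); WM=11; [8,10) fires=2 [9,11) fires=2
i=8 t=0 v=8: DROP (t<11-3); WM=11
i=9 t=11 v=3: → [11,13),[10,12); WM=11
i=10 t=11 v=9: → [11,13),[10,12); WM=11
i=11 t=13 v=2: → [13,15),[12,14); WM=13; [10,12) fires=3 [11,13) fires=3
i=12 t=13 v=9: → [13,15),[12,14); WM=13
i=13 t=15 v=1: → [15,17),[14,16); WM=15; [12,14) fires=2 [13,15) fires=2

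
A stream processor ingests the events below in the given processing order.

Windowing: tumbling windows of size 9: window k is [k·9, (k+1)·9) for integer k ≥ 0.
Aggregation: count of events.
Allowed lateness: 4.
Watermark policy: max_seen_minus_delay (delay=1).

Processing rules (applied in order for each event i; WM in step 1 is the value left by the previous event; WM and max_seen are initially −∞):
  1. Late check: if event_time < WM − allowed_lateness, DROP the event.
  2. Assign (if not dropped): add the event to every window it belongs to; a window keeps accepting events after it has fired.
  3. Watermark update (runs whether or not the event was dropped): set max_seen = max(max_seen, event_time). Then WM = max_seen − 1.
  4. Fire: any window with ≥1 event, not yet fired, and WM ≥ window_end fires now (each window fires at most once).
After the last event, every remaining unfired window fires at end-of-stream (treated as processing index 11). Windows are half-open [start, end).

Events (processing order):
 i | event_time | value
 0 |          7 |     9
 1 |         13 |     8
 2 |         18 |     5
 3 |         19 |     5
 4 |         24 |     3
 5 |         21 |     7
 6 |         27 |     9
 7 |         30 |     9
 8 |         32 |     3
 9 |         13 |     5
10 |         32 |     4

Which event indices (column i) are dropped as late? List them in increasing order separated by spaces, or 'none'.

i=0 t=7 v=9: → [0,9); WM=6
i=1 t=13 v=8: → [9,18); WM=12; [0,9) fires=1
i=2 t=18 v=5: → [18,27); WM=17
i=3 t=19 v=5: → [18,27); WM=18; [9,18) fires=1
i=4 t=24 v=3: → [18,27); WM=23
i=5 t=21 v=7: → [18,27); WM=23
i=6 t=27 v=9: → [27,36); WM=26
i=7 t=30 v=9: → [27,36); WM=29; [18,27) fires=4
i=8 t=32 v=3: → [27,36); WM=31
i=9 t=13 v=5: DROP (t<31-4); WM=31
i=10 t=32 v=4: → [27,36); WM=31

9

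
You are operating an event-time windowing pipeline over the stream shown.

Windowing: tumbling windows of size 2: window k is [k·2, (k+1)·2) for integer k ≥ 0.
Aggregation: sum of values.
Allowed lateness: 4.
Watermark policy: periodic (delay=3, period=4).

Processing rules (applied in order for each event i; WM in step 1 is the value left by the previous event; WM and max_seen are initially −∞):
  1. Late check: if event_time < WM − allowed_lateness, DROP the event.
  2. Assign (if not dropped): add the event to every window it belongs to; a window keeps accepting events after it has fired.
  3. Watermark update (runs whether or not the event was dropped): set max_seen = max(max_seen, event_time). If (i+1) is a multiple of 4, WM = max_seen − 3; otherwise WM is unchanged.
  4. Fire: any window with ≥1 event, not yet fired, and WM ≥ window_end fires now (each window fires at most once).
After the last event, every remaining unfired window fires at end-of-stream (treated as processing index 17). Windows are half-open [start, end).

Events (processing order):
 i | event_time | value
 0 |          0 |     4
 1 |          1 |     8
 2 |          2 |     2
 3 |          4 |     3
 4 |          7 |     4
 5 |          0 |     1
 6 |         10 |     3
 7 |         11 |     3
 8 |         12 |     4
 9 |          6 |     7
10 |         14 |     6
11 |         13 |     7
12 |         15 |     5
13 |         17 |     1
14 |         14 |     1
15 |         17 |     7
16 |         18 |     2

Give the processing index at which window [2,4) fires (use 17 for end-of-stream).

7

i=0 t=0 v=4: → [0,2); WM=−∞
i=1 t=1 v=8: → [0,2); WM=−∞
i=2 t=2 v=2: → [2,4); WM=−∞
i=3 t=4 v=3: → [4,6); WM=1
i=4 t=7 v=4: → [6,8); WM=1
i=5 t=0 v=1: → [0,2); WM=1
i=6 t=10 v=3: → [10,12); WM=1
i=7 t=11 v=3: → [10,12); WM=8; [0,2) fires=13 [2,4) fires=2 [4,6) fires=3 [6,8) fires=4
i=8 t=12 v=4: → [12,14); WM=8
i=9 t=6 v=7: → [6,8); WM=8
i=10 t=14 v=6: → [14,16); WM=8
i=11 t=13 v=7: → [12,14); WM=11
i=12 t=15 v=5: → [14,16); WM=11
i=13 t=17 v=1: → [16,18); WM=11
i=14 t=14 v=1: → [14,16); WM=11
i=15 t=17 v=7: → [16,18); WM=14; [10,12) fires=6 [12,14) fires=11
i=16 t=18 v=2: → [18,20); WM=14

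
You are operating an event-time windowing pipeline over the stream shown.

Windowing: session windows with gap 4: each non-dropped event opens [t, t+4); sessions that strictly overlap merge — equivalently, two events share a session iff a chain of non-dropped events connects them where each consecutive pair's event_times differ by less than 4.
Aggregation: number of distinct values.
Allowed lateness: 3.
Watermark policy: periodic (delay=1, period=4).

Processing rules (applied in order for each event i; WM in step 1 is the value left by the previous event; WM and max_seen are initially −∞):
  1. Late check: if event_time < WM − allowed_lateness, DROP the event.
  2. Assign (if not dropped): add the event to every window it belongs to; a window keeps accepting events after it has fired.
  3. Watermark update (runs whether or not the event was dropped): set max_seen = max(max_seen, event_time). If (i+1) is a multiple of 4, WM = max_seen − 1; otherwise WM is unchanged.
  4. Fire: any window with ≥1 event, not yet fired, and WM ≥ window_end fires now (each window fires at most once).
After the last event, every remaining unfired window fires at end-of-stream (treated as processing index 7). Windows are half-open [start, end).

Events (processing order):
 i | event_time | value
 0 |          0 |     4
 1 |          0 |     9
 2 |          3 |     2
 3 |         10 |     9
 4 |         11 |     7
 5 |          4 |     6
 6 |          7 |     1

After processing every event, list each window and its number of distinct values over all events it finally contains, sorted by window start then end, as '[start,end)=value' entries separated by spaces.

i=0 t=0 v=4: → [0,4); WM=−∞
i=1 t=0 v=9: → [0,4); WM=−∞
i=2 t=3 v=2: → [0,7); WM=−∞
i=3 t=10 v=9: → [10,14); WM=9
i=4 t=11 v=7: → [10,15); WM=9
i=5 t=4 v=6: DROP (t<9-3); WM=9
i=6 t=7 v=1: → [7,15); WM=9

[0,7)=3 [7,15)=3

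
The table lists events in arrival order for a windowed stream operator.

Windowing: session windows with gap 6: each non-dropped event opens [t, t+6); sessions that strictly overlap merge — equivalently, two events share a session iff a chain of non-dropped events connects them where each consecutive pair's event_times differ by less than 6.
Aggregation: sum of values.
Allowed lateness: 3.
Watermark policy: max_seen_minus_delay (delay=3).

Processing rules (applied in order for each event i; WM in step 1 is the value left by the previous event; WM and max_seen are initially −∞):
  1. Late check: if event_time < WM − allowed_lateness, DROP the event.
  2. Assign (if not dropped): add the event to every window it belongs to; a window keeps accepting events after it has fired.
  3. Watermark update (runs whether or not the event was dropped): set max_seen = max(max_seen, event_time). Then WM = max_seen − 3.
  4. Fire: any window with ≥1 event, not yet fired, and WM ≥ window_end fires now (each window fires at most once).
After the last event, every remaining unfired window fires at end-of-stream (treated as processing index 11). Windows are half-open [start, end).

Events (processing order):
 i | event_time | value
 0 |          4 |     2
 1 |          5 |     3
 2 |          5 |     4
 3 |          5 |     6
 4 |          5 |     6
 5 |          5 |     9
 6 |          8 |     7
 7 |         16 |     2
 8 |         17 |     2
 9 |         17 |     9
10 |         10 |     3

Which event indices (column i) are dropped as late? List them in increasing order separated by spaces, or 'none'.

i=0 t=4 v=2: → [4,10); WM=1
i=1 t=5 v=3: → [4,11); WM=2
i=2 t=5 v=4: → [4,11); WM=2
i=3 t=5 v=6: → [4,11); WM=2
i=4 t=5 v=6: → [4,11); WM=2
i=5 t=5 v=9: → [4,11); WM=2
i=6 t=8 v=7: → [4,14); WM=5
i=7 t=16 v=2: → [16,22); WM=13
i=8 t=17 v=2: → [16,23); WM=14
i=9 t=17 v=9: → [16,23); WM=14
i=10 t=10 v=3: DROP (t<14-3); WM=14

10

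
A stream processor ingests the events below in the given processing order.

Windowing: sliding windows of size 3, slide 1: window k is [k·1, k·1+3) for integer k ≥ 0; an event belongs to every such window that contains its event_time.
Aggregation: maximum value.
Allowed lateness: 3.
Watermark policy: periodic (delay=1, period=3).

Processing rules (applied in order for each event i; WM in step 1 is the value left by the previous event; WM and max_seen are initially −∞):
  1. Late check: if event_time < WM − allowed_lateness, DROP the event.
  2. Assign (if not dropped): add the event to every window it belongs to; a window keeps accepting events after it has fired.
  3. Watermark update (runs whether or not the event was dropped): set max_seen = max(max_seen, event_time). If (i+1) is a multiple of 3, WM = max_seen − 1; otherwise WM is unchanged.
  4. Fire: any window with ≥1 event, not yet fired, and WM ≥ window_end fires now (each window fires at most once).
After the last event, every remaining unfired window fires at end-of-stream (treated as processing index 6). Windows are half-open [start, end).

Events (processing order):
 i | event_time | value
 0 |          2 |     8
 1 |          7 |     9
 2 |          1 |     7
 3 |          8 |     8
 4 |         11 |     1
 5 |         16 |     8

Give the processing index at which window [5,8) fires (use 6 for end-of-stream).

5

i=0 t=2 v=8: → [2,5),[1,4),[0,3); WM=−∞
i=1 t=7 v=9: → [7,10),[6,9),[5,8); WM=−∞
i=2 t=1 v=7: → [1,4),[0,3); WM=6; [0,3) fires=8 [1,4) fires=8 [2,5) fires=8
i=3 t=8 v=8: → [8,11),[7,10),[6,9); WM=6
i=4 t=11 v=1: → [11,14),[10,13),[9,12); WM=6
i=5 t=16 v=8: → [16,19),[15,18),[14,17); WM=15; [5,8) fires=9 [6,9) fires=9 [7,10) fires=9 [8,11) fires=8 [9,12) fires=1 [10,13) fires=1 [11,14) fires=1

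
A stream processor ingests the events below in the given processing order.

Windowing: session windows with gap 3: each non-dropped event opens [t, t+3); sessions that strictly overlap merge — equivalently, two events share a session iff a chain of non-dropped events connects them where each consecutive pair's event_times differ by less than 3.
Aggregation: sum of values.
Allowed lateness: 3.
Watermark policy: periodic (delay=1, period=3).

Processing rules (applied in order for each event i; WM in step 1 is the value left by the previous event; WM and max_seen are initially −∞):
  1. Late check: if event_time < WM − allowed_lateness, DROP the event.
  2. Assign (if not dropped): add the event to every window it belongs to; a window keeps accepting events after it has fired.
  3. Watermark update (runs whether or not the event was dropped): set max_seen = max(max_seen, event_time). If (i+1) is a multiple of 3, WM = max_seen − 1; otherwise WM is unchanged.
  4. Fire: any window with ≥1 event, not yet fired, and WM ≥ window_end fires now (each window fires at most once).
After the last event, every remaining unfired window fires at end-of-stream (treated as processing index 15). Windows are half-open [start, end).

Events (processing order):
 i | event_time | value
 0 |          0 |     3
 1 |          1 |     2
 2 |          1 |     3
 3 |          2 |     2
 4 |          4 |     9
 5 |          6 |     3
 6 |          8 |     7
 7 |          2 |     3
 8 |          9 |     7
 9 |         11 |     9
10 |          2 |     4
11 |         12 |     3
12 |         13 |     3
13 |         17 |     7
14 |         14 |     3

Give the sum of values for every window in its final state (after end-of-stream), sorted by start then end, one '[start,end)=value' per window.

[0,17)=57 [17,20)=7

i=0 t=0 v=3: → [0,3); WM=−∞
i=1 t=1 v=2: → [0,4); WM=−∞
i=2 t=1 v=3: → [0,4); WM=0
i=3 t=2 v=2: → [0,5); WM=0
i=4 t=4 v=9: → [0,7); WM=0
i=5 t=6 v=3: → [0,9); WM=5
i=6 t=8 v=7: → [0,11); WM=5
i=7 t=2 v=3: → [0,11); WM=5
i=8 t=9 v=7: → [0,12); WM=8
i=9 t=11 v=9: → [0,14); WM=8
i=10 t=2 v=4: DROP (t<8-3); WM=8
i=11 t=12 v=3: → [0,15); WM=11
i=12 t=13 v=3: → [0,16); WM=11
i=13 t=17 v=7: → [17,20); WM=11
i=14 t=14 v=3: → [0,17); WM=16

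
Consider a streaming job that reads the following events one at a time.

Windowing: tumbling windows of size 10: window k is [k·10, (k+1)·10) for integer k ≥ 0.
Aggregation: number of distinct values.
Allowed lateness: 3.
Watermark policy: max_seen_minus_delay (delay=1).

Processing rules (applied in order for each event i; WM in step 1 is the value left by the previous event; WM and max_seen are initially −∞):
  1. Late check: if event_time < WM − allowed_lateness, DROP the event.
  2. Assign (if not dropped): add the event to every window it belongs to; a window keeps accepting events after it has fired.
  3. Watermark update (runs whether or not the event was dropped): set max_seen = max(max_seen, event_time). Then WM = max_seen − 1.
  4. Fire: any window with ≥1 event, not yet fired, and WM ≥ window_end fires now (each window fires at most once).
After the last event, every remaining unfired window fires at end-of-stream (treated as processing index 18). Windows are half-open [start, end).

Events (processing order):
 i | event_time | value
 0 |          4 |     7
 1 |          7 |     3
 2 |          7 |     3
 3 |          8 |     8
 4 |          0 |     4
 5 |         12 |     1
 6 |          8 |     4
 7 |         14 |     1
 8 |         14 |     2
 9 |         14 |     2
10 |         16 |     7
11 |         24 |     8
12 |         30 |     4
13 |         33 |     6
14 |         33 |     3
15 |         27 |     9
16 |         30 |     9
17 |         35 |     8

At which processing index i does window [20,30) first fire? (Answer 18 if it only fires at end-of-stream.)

i=0 t=4 v=7: → [0,10); WM=3
i=1 t=7 v=3: → [0,10); WM=6
i=2 t=7 v=3: → [0,10); WM=6
i=3 t=8 v=8: → [0,10); WM=7
i=4 t=0 v=4: DROP (t<7-3); WM=7
i=5 t=12 v=1: → [10,20); WM=11; [0,10) fires=3
i=6 t=8 v=4: → [0,10); WM=11
i=7 t=14 v=1: → [10,20); WM=13
i=8 t=14 v=2: → [10,20); WM=13
i=9 t=14 v=2: → [10,20); WM=13
i=10 t=16 v=7: → [10,20); WM=15
i=11 t=24 v=8: → [20,30); WM=23; [10,20) fires=3
i=12 t=30 v=4: → [30,40); WM=29
i=13 t=33 v=6: → [30,40); WM=32; [20,30) fires=1
i=14 t=33 v=3: → [30,40); WM=32
i=15 t=27 v=9: DROP (t<32-3); WM=32
i=16 t=30 v=9: → [30,40); WM=32
i=17 t=35 v=8: → [30,40); WM=34

13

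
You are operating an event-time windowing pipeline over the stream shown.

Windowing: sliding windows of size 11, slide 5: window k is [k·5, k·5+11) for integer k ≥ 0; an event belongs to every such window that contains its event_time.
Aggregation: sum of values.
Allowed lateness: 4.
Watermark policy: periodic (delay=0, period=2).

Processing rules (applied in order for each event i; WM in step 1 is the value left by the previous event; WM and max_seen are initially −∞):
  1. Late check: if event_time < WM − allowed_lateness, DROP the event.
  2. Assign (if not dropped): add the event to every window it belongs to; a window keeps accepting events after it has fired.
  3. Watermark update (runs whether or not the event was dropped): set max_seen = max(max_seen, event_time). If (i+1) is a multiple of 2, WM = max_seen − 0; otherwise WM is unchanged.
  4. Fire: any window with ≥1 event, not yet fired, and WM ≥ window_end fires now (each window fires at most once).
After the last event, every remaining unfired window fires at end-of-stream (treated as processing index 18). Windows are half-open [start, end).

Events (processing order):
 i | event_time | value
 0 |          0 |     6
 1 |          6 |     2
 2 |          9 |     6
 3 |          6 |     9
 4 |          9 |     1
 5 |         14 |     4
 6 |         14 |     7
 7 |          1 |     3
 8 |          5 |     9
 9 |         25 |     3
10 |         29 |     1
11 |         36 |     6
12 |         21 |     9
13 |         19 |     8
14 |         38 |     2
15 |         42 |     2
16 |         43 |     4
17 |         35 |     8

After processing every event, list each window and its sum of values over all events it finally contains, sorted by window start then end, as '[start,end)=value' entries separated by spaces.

i=0 t=0 v=6: → [0,11); WM=−∞
i=1 t=6 v=2: → [5,16),[0,11); WM=6
i=2 t=9 v=6: → [5,16),[0,11); WM=6
i=3 t=6 v=9: → [5,16),[0,11); WM=9
i=4 t=9 v=1: → [5,16),[0,11); WM=9
i=5 t=14 v=4: → [10,21),[5,16); WM=14; [0,11) fires=24
i=6 t=14 v=7: → [10,21),[5,16); WM=14
i=7 t=1 v=3: DROP (t<14-4); WM=14
i=8 t=5 v=9: DROP (t<14-4); WM=14
i=9 t=25 v=3: → [25,36),[20,31),[15,26); WM=25; [5,16) fires=29 [10,21) fires=11
i=10 t=29 v=1: → [25,36),[20,31); WM=25
i=11 t=36 v=6: → [35,46),[30,41); WM=36; [15,26) fires=3 [20,31) fires=4 [25,36) fires=4
i=12 t=21 v=9: DROP (t<36-4); WM=36
i=13 t=19 v=8: DROP (t<36-4); WM=36
i=14 t=38 v=2: → [35,46),[30,41); WM=36
i=15 t=42 v=2: → [40,51),[35,46); WM=42; [30,41) fires=8
i=16 t=43 v=4: → [40,51),[35,46); WM=42
i=17 t=35 v=8: DROP (t<42-4); WM=43

[0,11)=24 [5,16)=29 [10,21)=11 [15,26)=3 [20,31)=4 [25,36)=4 [30,41)=8 [35,46)=14 [40,51)=6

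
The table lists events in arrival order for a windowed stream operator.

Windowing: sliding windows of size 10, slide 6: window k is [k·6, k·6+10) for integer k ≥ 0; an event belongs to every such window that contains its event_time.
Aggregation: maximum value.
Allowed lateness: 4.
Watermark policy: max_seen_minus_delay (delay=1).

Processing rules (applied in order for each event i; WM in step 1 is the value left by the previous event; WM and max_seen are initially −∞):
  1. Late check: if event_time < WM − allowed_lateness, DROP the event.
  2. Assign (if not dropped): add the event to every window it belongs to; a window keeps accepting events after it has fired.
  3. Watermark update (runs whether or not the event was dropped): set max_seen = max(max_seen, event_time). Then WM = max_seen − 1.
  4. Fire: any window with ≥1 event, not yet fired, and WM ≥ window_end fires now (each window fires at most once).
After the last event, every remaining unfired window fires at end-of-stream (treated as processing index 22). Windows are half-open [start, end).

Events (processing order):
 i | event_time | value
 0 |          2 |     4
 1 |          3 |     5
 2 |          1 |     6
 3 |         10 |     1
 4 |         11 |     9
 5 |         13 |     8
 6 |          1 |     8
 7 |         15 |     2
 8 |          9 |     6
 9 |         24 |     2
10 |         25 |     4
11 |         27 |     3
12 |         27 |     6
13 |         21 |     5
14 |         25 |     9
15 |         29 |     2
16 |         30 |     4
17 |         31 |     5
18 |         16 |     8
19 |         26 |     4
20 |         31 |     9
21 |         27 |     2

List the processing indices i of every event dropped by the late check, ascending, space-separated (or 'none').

6 8 13 18

i=0 t=2 v=4: → [0,10); WM=1
i=1 t=3 v=5: → [0,10); WM=2
i=2 t=1 v=6: → [0,10); WM=2
i=3 t=10 v=1: → [6,16); WM=9
i=4 t=11 v=9: → [6,16); WM=10; [0,10) fires=6
i=5 t=13 v=8: → [12,22),[6,16); WM=12
i=6 t=1 v=8: DROP (t<12-4); WM=12
i=7 t=15 v=2: → [12,22),[6,16); WM=14
i=8 t=9 v=6: DROP (t<14-4); WM=14
i=9 t=24 v=2: → [24,34),[18,28); WM=23; [6,16) fires=9 [12,22) fires=8
i=10 t=25 v=4: → [24,34),[18,28); WM=24
i=11 t=27 v=3: → [24,34),[18,28); WM=26
i=12 t=27 v=6: → [24,34),[18,28); WM=26
i=13 t=21 v=5: DROP (t<26-4); WM=26
i=14 t=25 v=9: → [24,34),[18,28); WM=26
i=15 t=29 v=2: → [24,34); WM=28; [18,28) fires=9
i=16 t=30 v=4: → [30,40),[24,34); WM=29
i=17 t=31 v=5: → [30,40),[24,34); WM=30
i=18 t=16 v=8: DROP (t<30-4); WM=30
i=19 t=26 v=4: → [24,34),[18,28); WM=30
i=20 t=31 v=9: → [30,40),[24,34); WM=30
i=21 t=27 v=2: → [24,34),[18,28); WM=30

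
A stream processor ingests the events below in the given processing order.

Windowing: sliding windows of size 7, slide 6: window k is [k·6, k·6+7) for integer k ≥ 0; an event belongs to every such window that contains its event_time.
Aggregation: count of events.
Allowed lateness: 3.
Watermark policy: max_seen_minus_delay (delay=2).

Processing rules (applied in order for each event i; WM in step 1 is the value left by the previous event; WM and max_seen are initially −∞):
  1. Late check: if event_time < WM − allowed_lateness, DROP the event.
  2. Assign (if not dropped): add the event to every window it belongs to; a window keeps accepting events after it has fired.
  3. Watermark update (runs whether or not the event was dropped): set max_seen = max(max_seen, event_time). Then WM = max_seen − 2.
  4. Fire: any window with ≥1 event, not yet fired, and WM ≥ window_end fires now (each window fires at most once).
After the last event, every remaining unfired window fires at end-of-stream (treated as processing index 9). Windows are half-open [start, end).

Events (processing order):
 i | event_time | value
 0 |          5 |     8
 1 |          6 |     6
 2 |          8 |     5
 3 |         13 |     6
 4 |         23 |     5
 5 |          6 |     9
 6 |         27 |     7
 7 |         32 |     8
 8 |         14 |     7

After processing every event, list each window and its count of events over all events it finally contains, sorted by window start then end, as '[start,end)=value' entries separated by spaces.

[0,7)=2 [6,13)=2 [12,19)=1 [18,25)=1 [24,31)=1 [30,37)=1

i=0 t=5 v=8: → [0,7); WM=3
i=1 t=6 v=6: → [6,13),[0,7); WM=4
i=2 t=8 v=5: → [6,13); WM=6
i=3 t=13 v=6: → [12,19); WM=11; [0,7) fires=2
i=4 t=23 v=5: → [18,25); WM=21; [6,13) fires=2 [12,19) fires=1
i=5 t=6 v=9: DROP (t<21-3); WM=21
i=6 t=27 v=7: → [24,31); WM=25; [18,25) fires=1
i=7 t=32 v=8: → [30,37); WM=30
i=8 t=14 v=7: DROP (t<30-3); WM=30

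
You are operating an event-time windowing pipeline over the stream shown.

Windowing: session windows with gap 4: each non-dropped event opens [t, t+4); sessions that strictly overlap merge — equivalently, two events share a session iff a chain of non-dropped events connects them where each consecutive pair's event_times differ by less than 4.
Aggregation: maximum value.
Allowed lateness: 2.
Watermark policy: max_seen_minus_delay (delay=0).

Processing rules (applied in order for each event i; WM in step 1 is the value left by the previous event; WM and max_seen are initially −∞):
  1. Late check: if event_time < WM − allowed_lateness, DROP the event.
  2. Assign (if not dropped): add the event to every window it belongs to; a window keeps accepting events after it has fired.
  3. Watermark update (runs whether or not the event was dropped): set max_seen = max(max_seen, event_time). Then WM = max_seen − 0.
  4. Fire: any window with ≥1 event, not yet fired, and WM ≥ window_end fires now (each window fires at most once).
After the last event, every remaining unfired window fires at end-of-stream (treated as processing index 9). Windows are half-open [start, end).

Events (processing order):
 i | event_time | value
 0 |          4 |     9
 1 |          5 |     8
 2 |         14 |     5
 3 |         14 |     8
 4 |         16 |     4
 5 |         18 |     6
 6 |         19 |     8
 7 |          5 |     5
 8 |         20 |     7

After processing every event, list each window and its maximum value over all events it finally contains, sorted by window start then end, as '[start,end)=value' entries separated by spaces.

i=0 t=4 v=9: → [4,8); WM=4
i=1 t=5 v=8: → [4,9); WM=5
i=2 t=14 v=5: → [14,18); WM=14
i=3 t=14 v=8: → [14,18); WM=14
i=4 t=16 v=4: → [14,20); WM=16
i=5 t=18 v=6: → [14,22); WM=18
i=6 t=19 v=8: → [14,23); WM=19
i=7 t=5 v=5: DROP (t<19-2); WM=19
i=8 t=20 v=7: → [14,24); WM=20

[4,9)=9 [14,24)=8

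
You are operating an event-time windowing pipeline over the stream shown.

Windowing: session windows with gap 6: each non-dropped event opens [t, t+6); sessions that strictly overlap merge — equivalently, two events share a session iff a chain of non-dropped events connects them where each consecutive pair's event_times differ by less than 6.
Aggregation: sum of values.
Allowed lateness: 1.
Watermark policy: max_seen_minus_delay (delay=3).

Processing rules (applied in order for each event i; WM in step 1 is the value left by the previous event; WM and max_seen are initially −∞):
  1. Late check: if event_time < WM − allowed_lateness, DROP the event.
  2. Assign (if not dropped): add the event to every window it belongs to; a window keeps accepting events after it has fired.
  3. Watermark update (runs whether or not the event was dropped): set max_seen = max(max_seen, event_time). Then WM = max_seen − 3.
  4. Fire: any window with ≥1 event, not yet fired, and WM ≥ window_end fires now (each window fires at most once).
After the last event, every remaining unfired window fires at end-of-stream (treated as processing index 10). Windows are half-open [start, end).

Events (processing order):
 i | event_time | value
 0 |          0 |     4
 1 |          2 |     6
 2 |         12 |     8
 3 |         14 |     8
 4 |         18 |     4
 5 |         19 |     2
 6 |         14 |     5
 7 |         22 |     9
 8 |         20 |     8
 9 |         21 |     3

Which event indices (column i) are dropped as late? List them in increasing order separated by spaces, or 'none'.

6

i=0 t=0 v=4: → [0,6); WM=-3
i=1 t=2 v=6: → [0,8); WM=-1
i=2 t=12 v=8: → [12,18); WM=9
i=3 t=14 v=8: → [12,20); WM=11
i=4 t=18 v=4: → [12,24); WM=15
i=5 t=19 v=2: → [12,25); WM=16
i=6 t=14 v=5: DROP (t<16-1); WM=16
i=7 t=22 v=9: → [12,28); WM=19
i=8 t=20 v=8: → [12,28); WM=19
i=9 t=21 v=3: → [12,28); WM=19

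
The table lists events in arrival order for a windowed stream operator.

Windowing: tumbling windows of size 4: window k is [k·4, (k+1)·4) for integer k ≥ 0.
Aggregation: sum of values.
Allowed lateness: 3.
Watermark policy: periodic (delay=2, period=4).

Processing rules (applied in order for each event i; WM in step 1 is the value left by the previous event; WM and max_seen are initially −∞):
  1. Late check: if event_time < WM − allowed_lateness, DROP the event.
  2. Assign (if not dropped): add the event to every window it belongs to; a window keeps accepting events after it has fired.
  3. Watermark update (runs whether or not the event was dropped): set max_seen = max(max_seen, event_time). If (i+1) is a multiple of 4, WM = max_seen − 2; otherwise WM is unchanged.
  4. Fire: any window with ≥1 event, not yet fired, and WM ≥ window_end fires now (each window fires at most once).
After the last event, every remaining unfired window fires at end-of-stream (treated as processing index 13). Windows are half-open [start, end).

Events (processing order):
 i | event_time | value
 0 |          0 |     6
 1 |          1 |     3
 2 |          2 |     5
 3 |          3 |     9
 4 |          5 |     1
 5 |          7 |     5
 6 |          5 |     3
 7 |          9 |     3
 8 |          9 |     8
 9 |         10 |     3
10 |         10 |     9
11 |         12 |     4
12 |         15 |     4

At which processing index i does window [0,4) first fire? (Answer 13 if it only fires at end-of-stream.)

7

i=0 t=0 v=6: → [0,4); WM=−∞
i=1 t=1 v=3: → [0,4); WM=−∞
i=2 t=2 v=5: → [0,4); WM=−∞
i=3 t=3 v=9: → [0,4); WM=1
i=4 t=5 v=1: → [4,8); WM=1
i=5 t=7 v=5: → [4,8); WM=1
i=6 t=5 v=3: → [4,8); WM=1
i=7 t=9 v=3: → [8,12); WM=7; [0,4) fires=23
i=8 t=9 v=8: → [8,12); WM=7
i=9 t=10 v=3: → [8,12); WM=7
i=10 t=10 v=9: → [8,12); WM=7
i=11 t=12 v=4: → [12,16); WM=10; [4,8) fires=9
i=12 t=15 v=4: → [12,16); WM=10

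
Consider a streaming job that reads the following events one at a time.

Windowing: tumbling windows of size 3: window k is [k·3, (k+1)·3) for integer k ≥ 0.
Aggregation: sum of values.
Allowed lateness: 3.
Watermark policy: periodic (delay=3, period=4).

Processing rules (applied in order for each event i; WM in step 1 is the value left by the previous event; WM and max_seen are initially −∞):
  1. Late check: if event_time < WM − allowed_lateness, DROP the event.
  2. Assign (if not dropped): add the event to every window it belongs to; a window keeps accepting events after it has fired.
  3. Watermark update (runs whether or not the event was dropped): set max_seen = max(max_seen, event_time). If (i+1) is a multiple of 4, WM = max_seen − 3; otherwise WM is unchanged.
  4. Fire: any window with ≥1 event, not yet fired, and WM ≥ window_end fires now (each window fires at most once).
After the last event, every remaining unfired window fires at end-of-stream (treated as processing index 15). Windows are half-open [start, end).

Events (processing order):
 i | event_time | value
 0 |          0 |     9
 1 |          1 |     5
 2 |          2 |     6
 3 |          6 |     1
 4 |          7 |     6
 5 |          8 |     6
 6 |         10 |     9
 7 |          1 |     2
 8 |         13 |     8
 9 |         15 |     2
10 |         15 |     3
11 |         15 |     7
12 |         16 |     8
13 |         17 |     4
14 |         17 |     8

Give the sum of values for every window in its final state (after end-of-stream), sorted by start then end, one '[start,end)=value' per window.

i=0 t=0 v=9: → [0,3); WM=−∞
i=1 t=1 v=5: → [0,3); WM=−∞
i=2 t=2 v=6: → [0,3); WM=−∞
i=3 t=6 v=1: → [6,9); WM=3; [0,3) fires=20
i=4 t=7 v=6: → [6,9); WM=3
i=5 t=8 v=6: → [6,9); WM=3
i=6 t=10 v=9: → [9,12); WM=3
i=7 t=1 v=2: → [0,3); WM=7
i=8 t=13 v=8: → [12,15); WM=7
i=9 t=15 v=2: → [15,18); WM=7
i=10 t=15 v=3: → [15,18); WM=7
i=11 t=15 v=7: → [15,18); WM=12; [6,9) fires=13 [9,12) fires=9
i=12 t=16 v=8: → [15,18); WM=12
i=13 t=17 v=4: → [15,18); WM=12
i=14 t=17 v=8: → [15,18); WM=12

[0,3)=22 [6,9)=13 [9,12)=9 [12,15)=8 [15,18)=32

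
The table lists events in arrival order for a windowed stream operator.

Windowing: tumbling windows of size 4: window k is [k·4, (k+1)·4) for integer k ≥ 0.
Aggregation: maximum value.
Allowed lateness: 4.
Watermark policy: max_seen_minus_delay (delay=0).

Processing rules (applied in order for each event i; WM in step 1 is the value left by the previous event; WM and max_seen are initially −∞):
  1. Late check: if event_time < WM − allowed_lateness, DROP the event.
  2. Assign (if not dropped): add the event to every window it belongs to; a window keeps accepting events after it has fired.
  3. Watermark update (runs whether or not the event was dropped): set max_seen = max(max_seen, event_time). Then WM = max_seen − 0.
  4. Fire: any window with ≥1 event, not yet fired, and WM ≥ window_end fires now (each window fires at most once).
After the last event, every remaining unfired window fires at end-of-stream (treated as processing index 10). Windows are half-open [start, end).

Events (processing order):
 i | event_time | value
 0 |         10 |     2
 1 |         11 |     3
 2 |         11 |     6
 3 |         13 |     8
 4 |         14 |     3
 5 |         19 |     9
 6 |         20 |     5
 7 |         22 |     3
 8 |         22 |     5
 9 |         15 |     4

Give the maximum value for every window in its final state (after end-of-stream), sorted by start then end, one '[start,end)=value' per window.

i=0 t=10 v=2: → [8,12); WM=10
i=1 t=11 v=3: → [8,12); WM=11
i=2 t=11 v=6: → [8,12); WM=11
i=3 t=13 v=8: → [12,16); WM=13; [8,12) fires=6
i=4 t=14 v=3: → [12,16); WM=14
i=5 t=19 v=9: → [16,20); WM=19; [12,16) fires=8
i=6 t=20 v=5: → [20,24); WM=20; [16,20) fires=9
i=7 t=22 v=3: → [20,24); WM=22
i=8 t=22 v=5: → [20,24); WM=22
i=9 t=15 v=4: DROP (t<22-4); WM=22

[8,12)=6 [12,16)=8 [16,20)=9 [20,24)=5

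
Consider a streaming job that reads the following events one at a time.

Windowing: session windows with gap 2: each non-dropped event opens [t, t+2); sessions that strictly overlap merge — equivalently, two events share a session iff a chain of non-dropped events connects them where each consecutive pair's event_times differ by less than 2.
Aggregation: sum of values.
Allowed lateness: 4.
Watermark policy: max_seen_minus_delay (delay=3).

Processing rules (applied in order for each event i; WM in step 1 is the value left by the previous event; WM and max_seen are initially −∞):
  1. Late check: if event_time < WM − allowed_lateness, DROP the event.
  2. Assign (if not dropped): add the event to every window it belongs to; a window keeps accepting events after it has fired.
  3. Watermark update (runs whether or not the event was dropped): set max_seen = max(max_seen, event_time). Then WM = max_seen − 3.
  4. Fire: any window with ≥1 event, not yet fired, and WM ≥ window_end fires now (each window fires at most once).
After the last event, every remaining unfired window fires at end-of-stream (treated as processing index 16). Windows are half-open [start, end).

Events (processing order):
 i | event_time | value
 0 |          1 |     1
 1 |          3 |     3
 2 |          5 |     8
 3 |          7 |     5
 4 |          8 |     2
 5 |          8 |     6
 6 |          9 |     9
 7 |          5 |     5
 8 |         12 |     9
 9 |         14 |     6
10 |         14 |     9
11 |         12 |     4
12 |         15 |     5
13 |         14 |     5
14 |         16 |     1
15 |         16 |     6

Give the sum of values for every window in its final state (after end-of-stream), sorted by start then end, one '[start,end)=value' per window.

i=0 t=1 v=1: → [1,3); WM=-2
i=1 t=3 v=3: → [3,5); WM=0
i=2 t=5 v=8: → [5,7); WM=2
i=3 t=7 v=5: → [7,9); WM=4
i=4 t=8 v=2: → [7,10); WM=5
i=5 t=8 v=6: → [7,10); WM=5
i=6 t=9 v=9: → [7,11); WM=6
i=7 t=5 v=5: → [5,7); WM=6
i=8 t=12 v=9: → [12,14); WM=9
i=9 t=14 v=6: → [14,16); WM=11
i=10 t=14 v=9: → [14,16); WM=11
i=11 t=12 v=4: → [12,14); WM=11
i=12 t=15 v=5: → [14,17); WM=12
i=13 t=14 v=5: → [14,17); WM=12
i=14 t=16 v=1: → [14,18); WM=13
i=15 t=16 v=6: → [14,18); WM=13

[1,3)=1 [3,5)=3 [5,7)=13 [7,11)=22 [12,14)=13 [14,18)=32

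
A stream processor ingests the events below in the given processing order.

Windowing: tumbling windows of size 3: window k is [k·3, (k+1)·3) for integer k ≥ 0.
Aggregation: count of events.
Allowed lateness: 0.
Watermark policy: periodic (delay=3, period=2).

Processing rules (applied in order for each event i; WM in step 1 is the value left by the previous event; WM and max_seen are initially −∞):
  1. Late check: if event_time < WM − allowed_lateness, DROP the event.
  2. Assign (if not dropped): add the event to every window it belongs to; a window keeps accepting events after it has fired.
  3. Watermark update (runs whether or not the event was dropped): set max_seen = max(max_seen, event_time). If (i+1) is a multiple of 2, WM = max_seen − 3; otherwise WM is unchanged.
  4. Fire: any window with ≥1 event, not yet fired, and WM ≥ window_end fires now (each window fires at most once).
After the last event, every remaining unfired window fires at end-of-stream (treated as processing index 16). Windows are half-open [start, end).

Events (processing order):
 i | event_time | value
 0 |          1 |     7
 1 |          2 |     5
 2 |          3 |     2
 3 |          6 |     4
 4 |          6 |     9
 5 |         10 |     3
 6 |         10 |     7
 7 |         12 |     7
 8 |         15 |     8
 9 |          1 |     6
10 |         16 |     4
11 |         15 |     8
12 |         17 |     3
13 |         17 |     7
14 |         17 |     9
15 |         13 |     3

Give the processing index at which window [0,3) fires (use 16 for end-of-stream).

3

i=0 t=1 v=7: → [0,3); WM=−∞
i=1 t=2 v=5: → [0,3); WM=-1
i=2 t=3 v=2: → [3,6); WM=-1
i=3 t=6 v=4: → [6,9); WM=3; [0,3) fires=2
i=4 t=6 v=9: → [6,9); WM=3
i=5 t=10 v=3: → [9,12); WM=7; [3,6) fires=1
i=6 t=10 v=7: → [9,12); WM=7
i=7 t=12 v=7: → [12,15); WM=9; [6,9) fires=2
i=8 t=15 v=8: → [15,18); WM=9
i=9 t=1 v=6: DROP (t<9-0); WM=12; [9,12) fires=2
i=10 t=16 v=4: → [15,18); WM=12
i=11 t=15 v=8: → [15,18); WM=13
i=12 t=17 v=3: → [15,18); WM=13
i=13 t=17 v=7: → [15,18); WM=14
i=14 t=17 v=9: → [15,18); WM=14
i=15 t=13 v=3: DROP (t<14-0); WM=14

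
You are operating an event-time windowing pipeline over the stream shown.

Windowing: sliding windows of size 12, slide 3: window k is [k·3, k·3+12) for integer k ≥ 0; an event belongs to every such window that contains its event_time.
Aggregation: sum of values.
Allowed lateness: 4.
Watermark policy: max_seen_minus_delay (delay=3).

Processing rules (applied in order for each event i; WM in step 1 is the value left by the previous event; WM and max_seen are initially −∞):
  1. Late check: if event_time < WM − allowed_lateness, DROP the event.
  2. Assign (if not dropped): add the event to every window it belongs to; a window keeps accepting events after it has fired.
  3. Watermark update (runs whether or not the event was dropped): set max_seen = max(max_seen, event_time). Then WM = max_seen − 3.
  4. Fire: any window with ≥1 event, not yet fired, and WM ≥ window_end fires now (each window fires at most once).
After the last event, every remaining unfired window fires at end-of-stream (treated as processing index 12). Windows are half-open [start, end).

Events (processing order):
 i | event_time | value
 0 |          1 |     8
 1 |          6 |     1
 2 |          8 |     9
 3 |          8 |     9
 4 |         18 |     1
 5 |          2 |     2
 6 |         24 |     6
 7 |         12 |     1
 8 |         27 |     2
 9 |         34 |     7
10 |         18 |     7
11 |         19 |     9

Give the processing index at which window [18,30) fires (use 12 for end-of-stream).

9

i=0 t=1 v=8: → [0,12); WM=-2
i=1 t=6 v=1: → [6,18),[3,15),[0,12); WM=3
i=2 t=8 v=9: → [6,18),[3,15),[0,12); WM=5
i=3 t=8 v=9: → [6,18),[3,15),[0,12); WM=5
i=4 t=18 v=1: → [18,30),[15,27),[12,24),[9,21); WM=15; [0,12) fires=27 [3,15) fires=19
i=5 t=2 v=2: DROP (t<15-4); WM=15
i=6 t=24 v=6: → [24,36),[21,33),[18,30),[15,27); WM=21; [6,18) fires=19 [9,21) fires=1
i=7 t=12 v=1: DROP (t<21-4); WM=21
i=8 t=27 v=2: → [27,39),[24,36),[21,33),[18,30); WM=24; [12,24) fires=1
i=9 t=34 v=7: → [33,45),[30,42),[27,39),[24,36); WM=31; [15,27) fires=7 [18,30) fires=9
i=10 t=18 v=7: DROP (t<31-4); WM=31
i=11 t=19 v=9: DROP (t<31-4); WM=31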